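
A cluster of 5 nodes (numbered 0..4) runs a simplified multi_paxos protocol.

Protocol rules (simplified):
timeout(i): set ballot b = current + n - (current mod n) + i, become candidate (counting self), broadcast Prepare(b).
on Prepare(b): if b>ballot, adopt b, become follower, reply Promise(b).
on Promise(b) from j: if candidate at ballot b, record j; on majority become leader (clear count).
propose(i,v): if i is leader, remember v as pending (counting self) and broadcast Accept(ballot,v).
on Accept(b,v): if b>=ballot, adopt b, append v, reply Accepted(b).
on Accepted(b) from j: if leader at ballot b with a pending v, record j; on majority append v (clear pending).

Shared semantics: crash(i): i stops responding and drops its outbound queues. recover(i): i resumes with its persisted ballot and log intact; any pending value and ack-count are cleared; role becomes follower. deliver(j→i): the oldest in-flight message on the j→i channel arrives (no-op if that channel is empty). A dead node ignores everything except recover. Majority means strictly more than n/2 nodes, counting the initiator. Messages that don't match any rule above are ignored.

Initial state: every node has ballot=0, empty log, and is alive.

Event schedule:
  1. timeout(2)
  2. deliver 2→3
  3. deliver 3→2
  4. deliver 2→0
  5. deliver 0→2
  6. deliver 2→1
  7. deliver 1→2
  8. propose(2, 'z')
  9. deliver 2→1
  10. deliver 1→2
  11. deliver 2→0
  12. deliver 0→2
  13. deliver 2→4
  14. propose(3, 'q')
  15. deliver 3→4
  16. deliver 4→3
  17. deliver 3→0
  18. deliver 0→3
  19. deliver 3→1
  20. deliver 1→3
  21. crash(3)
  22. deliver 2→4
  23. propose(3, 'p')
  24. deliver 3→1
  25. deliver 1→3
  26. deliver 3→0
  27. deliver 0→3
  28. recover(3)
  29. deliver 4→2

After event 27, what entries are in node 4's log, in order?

z

1. timeout(2):  <2:cand b7 ->
2. deliver 2→3:  <3:foll b7 ->
3. deliver 3→2:  nop
4. deliver 2→0:  <0:foll b7 ->
5. deliver 0→2:  <2:lead b7 ->
6. deliver 2→1:  <1:foll b7 ->
7. deliver 1→2:  nop
8. propose(2,'z'):  nop
9. deliver 2→1:  <1:foll b7 z>
10. deliver 1→2:  nop
11. deliver 2→0:  <0:foll b7 z>
12. deliver 0→2:  <2:lead b7 z>
13. deliver 2→4:  <4:foll b7 ->
14. propose(3,'q'):  nop
15. deliver 3→4:  nop
16. deliver 4→3:  nop
17. deliver 3→0:  nop
18. deliver 0→3:  nop
19. deliver 3→1:  nop
20. deliver 1→3:  nop
21. crash(3):  <3:✗foll b7 ->
22. deliver 2→4:  <4:foll b7 z>
23. propose(3,'p'):  nop
24. deliver 3→1:  nop
25. deliver 1→3:  nop
26. deliver 3→0:  nop
27. deliver 0→3:  nop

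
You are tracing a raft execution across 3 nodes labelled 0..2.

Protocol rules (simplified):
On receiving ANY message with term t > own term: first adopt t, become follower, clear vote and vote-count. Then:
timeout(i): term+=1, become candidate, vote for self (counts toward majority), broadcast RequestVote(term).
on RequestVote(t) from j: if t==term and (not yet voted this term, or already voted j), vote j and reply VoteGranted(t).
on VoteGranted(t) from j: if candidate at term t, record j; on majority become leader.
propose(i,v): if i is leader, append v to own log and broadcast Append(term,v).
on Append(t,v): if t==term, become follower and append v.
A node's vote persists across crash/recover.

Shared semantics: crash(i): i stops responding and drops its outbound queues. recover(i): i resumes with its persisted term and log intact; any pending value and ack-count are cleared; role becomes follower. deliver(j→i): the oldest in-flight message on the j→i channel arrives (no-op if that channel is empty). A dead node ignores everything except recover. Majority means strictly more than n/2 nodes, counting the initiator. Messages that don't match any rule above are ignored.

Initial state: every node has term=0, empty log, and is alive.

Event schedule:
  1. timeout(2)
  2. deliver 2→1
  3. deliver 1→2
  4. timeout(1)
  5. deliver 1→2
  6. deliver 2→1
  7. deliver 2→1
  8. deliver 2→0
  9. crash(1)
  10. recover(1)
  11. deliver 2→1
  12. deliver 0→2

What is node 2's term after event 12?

2

[1] timeout(2) → N2(cand t1 [-])
[2] deliver 2→1 → N1(foll t1 [-])
[3] deliver 1→2 → N2(lead t1 [-])
[4] timeout(1) → N1(cand t2 [-])
[5] deliver 1→2 → N2(foll t2 [-])
[6] deliver 2→1 → N1(lead t2 [-])
[7] deliver 2→1 → ∅
[8] deliver 2→0 → N0(foll t1 [-])
[9] crash(1) → N1(✗lead t2 [-])
[10] recover(1) → N1(foll t2 [-])
[11] deliver 2→1 → ∅
[12] deliver 0→2 → ∅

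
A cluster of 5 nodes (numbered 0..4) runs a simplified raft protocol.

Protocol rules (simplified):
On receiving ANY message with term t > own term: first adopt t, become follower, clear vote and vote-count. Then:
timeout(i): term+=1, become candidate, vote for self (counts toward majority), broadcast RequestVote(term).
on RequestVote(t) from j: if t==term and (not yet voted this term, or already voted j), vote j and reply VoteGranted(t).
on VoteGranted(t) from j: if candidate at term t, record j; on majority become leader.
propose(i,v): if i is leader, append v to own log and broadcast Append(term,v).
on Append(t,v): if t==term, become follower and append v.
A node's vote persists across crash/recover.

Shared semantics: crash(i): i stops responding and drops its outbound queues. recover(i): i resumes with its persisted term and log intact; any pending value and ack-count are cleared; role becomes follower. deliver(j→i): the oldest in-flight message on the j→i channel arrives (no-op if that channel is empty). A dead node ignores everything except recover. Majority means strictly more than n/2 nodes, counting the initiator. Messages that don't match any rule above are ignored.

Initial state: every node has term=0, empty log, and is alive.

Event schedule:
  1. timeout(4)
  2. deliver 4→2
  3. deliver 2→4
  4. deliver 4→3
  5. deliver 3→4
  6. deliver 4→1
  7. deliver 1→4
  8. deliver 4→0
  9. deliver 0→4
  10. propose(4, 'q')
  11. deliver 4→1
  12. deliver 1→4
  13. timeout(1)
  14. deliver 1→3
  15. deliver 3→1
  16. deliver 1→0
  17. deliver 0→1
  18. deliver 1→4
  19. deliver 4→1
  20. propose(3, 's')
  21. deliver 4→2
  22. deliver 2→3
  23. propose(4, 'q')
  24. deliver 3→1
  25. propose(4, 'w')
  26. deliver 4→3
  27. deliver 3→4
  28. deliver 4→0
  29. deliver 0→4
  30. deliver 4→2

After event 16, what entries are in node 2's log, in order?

[1] timeout(4) → N4(cand t1 [-])
[2] deliver 4→2 → N2(foll t1 [-])
[3] deliver 2→4 → ∅
[4] deliver 4→3 → N3(foll t1 [-])
[5] deliver 3→4 → N4(lead t1 [-])
[6] deliver 4→1 → N1(foll t1 [-])
[7] deliver 1→4 → ∅
[8] deliver 4→0 → N0(foll t1 [-])
[9] deliver 0→4 → ∅
[10] propose(4,'q') → N4(lead t1 [q])
[11] deliver 4→1 → N1(foll t1 [q])
[12] deliver 1→4 → ∅
[13] timeout(1) → N1(cand t2 [q])
[14] deliver 1→3 → N3(foll t2 [-])
[15] deliver 3→1 → ∅
[16] deliver 1→0 → N0(foll t2 [-])

empty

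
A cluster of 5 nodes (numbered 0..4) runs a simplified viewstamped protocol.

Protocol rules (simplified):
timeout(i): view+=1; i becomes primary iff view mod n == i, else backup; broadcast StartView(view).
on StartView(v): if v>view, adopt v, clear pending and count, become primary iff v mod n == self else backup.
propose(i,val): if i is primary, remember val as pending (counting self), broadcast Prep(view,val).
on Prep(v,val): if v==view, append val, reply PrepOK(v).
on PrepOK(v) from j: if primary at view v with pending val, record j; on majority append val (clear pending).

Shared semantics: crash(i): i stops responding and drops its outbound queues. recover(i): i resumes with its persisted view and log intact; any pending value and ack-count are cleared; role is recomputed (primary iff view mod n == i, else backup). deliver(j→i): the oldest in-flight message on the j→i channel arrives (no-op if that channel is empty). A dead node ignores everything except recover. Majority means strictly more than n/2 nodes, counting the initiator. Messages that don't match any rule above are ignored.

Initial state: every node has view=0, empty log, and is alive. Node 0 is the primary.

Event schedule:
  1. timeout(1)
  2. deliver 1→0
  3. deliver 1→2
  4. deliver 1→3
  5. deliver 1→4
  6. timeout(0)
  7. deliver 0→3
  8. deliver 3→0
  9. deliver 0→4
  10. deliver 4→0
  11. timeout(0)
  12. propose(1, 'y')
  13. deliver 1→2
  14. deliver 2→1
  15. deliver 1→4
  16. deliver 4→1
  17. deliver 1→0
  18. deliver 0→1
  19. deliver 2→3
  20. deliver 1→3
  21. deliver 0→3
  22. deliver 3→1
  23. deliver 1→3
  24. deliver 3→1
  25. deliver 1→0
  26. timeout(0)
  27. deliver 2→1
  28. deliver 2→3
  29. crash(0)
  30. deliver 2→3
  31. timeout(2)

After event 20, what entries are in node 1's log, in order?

1. timeout(1):  <1:prim v1 ->
2. deliver 1→0:  <0:back v1 ->
3. deliver 1→2:  <2:back v1 ->
4. deliver 1→3:  <3:back v1 ->
5. deliver 1→4:  <4:back v1 ->
6. timeout(0):  <0:back v2 ->
7. deliver 0→3:  <3:back v2 ->
8. deliver 3→0:  nop
9. deliver 0→4:  <4:back v2 ->
10. deliver 4→0:  nop
11. timeout(0):  <0:back v3 ->
12. propose(1,'y'):  nop
13. deliver 1→2:  <2:back v1 y>
14. deliver 2→1:  nop
15. deliver 1→4:  nop
16. deliver 4→1:  nop
17. deliver 1→0:  nop
18. deliver 0→1:  <1:back v2 ->
19. deliver 2→3:  nop
20. deliver 1→3:  nop

empty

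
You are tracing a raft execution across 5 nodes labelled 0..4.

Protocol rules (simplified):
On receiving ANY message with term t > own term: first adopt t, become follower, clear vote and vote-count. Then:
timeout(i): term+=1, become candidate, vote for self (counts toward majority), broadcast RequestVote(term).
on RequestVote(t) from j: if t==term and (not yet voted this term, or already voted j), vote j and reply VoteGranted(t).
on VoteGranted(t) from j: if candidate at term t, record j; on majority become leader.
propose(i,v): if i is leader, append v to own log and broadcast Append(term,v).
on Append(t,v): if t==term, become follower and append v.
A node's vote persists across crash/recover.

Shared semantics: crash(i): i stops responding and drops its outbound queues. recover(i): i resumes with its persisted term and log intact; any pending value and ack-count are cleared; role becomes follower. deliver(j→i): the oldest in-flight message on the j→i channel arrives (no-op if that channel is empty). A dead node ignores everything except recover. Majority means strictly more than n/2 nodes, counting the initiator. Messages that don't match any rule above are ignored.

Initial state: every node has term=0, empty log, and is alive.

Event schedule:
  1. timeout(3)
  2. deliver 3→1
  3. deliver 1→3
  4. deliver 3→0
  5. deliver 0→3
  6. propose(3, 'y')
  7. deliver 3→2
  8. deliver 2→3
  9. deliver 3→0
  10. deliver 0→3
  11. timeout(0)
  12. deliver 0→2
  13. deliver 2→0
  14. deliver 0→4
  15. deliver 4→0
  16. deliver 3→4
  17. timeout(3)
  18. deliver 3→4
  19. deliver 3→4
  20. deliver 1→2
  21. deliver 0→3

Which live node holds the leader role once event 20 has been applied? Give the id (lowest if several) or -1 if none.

e1 timeout(3): 3[cand,t=1,-]
e2 deliver 3→1: 1[foll,t=1,-]
e3 deliver 1→3: ·
e4 deliver 3→0: 0[foll,t=1,-]
e5 deliver 0→3: 3[lead,t=1,-]
e6 propose(3,'y'): 3[lead,t=1,y]
e7 deliver 3→2: 2[foll,t=1,-]
e8 deliver 2→3: ·
e9 deliver 3→0: 0[foll,t=1,y]
e10 deliver 0→3: ·
e11 timeout(0): 0[cand,t=2,y]
e12 deliver 0→2: 2[foll,t=2,-]
e13 deliver 2→0: ·
e14 deliver 0→4: 4[foll,t=2,-]
e15 deliver 4→0: 0[lead,t=2,y]
e16 deliver 3→4: ·
e17 timeout(3): 3[cand,t=2,y]
e18 deliver 3→4: ·
e19 deliver 3→4: ·
e20 deliver 1→2: ·

0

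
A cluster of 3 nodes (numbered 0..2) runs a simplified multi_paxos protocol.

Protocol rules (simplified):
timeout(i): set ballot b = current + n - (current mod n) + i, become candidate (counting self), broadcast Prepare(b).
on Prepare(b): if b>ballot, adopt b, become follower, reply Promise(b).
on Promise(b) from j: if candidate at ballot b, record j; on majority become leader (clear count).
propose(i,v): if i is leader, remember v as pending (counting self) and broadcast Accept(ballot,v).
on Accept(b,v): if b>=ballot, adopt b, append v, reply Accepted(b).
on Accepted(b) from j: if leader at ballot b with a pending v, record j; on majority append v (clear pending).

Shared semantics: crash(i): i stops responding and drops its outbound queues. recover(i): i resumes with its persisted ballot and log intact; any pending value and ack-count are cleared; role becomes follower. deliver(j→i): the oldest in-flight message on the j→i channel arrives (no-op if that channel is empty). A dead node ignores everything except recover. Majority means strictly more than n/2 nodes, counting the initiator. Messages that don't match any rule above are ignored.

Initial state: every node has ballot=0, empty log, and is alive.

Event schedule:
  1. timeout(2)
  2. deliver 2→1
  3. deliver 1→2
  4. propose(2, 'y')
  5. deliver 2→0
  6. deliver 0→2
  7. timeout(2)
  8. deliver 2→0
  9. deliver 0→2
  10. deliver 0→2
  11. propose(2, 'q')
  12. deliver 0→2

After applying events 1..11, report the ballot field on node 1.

1. timeout(2):  <2:cand b5 ->
2. deliver 2→1:  <1:foll b5 ->
3. deliver 1→2:  <2:lead b5 ->
4. propose(2,'y'):  nop
5. deliver 2→0:  <0:foll b5 ->
6. deliver 0→2:  nop
7. timeout(2):  <2:cand b8 ->
8. deliver 2→0:  <0:foll b5 y>
9. deliver 0→2:  nop
10. deliver 0→2:  nop
11. propose(2,'q'):  nop

5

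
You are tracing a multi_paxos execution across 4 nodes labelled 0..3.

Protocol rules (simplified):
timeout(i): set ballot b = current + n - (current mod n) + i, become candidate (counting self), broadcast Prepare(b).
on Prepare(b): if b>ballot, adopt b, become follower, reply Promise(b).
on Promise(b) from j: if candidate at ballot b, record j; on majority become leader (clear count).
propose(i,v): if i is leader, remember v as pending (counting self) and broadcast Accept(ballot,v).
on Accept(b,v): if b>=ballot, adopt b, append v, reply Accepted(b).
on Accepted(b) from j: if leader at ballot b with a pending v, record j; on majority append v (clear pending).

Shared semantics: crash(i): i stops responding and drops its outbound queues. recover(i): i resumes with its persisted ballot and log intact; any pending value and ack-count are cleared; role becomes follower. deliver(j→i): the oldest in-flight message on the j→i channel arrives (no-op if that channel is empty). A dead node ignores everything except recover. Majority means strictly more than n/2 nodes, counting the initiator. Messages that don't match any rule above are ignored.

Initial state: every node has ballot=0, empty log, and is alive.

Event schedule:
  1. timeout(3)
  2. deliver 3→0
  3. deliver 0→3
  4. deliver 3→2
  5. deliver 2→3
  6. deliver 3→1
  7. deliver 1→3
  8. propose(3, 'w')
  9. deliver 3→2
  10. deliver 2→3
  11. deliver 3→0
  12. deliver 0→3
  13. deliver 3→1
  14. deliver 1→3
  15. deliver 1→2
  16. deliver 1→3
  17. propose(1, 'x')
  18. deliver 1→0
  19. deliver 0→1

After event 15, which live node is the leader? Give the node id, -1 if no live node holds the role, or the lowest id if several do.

3

e1 timeout(3): 3[cand,b=7,-]
e2 deliver 3→0: 0[foll,b=7,-]
e3 deliver 0→3: ·
e4 deliver 3→2: 2[foll,b=7,-]
e5 deliver 2→3: 3[lead,b=7,-]
e6 deliver 3→1: 1[foll,b=7,-]
e7 deliver 1→3: ·
e8 propose(3,'w'): ·
e9 deliver 3→2: 2[foll,b=7,w]
e10 deliver 2→3: ·
e11 deliver 3→0: 0[foll,b=7,w]
e12 deliver 0→3: 3[lead,b=7,w]
e13 deliver 3→1: 1[foll,b=7,w]
e14 deliver 1→3: ·
e15 deliver 1→2: ·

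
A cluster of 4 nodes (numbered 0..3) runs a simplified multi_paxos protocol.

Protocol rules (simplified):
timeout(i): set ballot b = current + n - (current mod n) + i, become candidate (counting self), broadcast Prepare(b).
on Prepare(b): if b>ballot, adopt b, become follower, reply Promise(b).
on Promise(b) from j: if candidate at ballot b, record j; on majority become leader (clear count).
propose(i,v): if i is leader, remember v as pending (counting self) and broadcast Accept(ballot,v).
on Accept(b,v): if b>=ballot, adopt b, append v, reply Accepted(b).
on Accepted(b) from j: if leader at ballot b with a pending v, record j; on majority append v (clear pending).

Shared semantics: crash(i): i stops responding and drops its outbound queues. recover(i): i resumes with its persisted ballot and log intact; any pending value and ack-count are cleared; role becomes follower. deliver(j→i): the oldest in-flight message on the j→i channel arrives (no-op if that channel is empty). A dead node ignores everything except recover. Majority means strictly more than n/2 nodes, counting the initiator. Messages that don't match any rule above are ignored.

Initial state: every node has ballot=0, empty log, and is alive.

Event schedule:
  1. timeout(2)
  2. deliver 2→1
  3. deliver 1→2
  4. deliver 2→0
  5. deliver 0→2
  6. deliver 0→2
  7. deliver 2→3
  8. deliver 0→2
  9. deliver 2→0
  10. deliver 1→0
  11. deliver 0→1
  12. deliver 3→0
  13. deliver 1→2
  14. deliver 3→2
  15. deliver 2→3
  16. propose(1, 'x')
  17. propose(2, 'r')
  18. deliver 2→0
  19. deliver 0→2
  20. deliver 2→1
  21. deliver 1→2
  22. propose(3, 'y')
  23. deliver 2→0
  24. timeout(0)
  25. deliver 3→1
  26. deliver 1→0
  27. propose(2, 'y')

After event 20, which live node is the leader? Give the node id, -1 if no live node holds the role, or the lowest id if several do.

1. timeout(2):  <2:cand b6 ->
2. deliver 2→1:  <1:foll b6 ->
3. deliver 1→2:  nop
4. deliver 2→0:  <0:foll b6 ->
5. deliver 0→2:  <2:lead b6 ->
6. deliver 0→2:  nop
7. deliver 2→3:  <3:foll b6 ->
8. deliver 0→2:  nop
9. deliver 2→0:  nop
10. deliver 1→0:  nop
11. deliver 0→1:  nop
12. deliver 3→0:  nop
13. deliver 1→2:  nop
14. deliver 3→2:  nop
15. deliver 2→3:  nop
16. propose(1,'x'):  nop
17. propose(2,'r'):  nop
18. deliver 2→0:  <0:foll b6 r>
19. deliver 0→2:  nop
20. deliver 2→1:  <1:foll b6 r>

2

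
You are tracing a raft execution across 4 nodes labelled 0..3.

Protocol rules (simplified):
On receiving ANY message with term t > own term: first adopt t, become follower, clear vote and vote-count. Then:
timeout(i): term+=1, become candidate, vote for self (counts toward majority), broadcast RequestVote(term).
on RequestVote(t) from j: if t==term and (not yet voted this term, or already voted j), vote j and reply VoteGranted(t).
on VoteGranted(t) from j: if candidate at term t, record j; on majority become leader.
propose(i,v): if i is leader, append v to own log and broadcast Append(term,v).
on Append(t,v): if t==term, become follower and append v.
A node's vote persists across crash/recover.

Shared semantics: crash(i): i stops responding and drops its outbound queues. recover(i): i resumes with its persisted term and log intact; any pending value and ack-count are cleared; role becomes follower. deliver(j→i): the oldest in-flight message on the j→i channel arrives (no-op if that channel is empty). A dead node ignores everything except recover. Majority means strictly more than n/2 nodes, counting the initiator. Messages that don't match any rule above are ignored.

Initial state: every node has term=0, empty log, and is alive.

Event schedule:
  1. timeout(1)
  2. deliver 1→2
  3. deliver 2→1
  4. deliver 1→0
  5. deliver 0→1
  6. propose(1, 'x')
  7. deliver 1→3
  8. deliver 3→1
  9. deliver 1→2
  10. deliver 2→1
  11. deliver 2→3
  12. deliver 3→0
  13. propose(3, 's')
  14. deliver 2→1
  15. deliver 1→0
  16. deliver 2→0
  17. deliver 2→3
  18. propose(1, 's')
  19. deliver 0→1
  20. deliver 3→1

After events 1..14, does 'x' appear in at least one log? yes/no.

yes

1. timeout(1):  <1:cand t1 ->
2. deliver 1→2:  <2:foll t1 ->
3. deliver 2→1:  nop
4. deliver 1→0:  <0:foll t1 ->
5. deliver 0→1:  <1:lead t1 ->
6. propose(1,'x'):  <1:lead t1 x>
7. deliver 1→3:  <3:foll t1 ->
8. deliver 3→1:  nop
9. deliver 1→2:  <2:foll t1 x>
10. deliver 2→1:  nop
11. deliver 2→3:  nop
12. deliver 3→0:  nop
13. propose(3,'s'):  nop
14. deliver 2→1:  nop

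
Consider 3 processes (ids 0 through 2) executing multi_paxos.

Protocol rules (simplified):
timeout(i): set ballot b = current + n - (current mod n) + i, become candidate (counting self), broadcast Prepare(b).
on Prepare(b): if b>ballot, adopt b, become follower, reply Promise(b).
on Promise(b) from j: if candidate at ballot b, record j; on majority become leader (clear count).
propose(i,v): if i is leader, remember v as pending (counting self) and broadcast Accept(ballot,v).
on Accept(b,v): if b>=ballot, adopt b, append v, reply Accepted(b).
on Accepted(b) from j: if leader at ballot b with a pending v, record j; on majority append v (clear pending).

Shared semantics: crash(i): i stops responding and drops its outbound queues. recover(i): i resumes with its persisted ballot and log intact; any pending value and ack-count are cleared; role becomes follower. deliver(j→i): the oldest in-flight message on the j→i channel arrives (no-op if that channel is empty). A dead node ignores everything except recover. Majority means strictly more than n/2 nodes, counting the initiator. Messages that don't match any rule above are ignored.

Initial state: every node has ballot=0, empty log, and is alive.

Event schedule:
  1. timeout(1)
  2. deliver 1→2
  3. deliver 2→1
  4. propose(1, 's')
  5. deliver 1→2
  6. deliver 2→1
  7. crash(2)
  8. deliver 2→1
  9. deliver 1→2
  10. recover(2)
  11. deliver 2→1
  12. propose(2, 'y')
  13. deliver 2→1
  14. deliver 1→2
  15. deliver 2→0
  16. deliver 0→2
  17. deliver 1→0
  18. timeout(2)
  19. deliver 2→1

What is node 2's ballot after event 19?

8

[1] timeout(1) → N1(cand b4 [-])
[2] deliver 1→2 → N2(foll b4 [-])
[3] deliver 2→1 → N1(lead b4 [-])
[4] propose(1,'s') → ∅
[5] deliver 1→2 → N2(foll b4 [s])
[6] deliver 2→1 → N1(lead b4 [s])
[7] crash(2) → N2(✗foll b4 [s])
[8] deliver 2→1 → ∅
[9] deliver 1→2 → ∅
[10] recover(2) → N2(foll b4 [s])
[11] deliver 2→1 → ∅
[12] propose(2,'y') → ∅
[13] deliver 2→1 → ∅
[14] deliver 1→2 → ∅
[15] deliver 2→0 → ∅
[16] deliver 0→2 → ∅
[17] deliver 1→0 → N0(foll b4 [-])
[18] timeout(2) → N2(cand b8 [s])
[19] deliver 2→1 → N1(foll b8 [s])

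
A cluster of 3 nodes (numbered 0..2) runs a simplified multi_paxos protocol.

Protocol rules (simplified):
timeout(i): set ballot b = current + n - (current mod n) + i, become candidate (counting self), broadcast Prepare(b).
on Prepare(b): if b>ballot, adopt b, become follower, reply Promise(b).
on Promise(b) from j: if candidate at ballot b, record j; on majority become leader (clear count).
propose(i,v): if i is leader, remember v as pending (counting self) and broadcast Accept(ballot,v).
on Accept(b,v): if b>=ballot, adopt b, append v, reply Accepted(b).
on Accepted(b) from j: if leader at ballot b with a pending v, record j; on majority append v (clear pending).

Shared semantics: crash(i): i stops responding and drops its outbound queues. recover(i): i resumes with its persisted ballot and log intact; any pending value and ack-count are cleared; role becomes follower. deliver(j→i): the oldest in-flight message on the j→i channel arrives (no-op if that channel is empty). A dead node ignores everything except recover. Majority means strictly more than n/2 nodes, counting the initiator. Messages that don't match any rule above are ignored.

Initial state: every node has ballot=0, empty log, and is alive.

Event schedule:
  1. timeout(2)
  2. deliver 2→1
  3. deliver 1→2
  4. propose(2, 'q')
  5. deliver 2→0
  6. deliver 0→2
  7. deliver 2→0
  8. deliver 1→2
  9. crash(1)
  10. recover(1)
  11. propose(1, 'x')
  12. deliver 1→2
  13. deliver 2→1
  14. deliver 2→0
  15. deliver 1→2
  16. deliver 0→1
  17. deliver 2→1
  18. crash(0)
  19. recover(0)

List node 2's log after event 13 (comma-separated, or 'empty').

empty

e1 timeout(2): 2[cand,b=5,-]
e2 deliver 2→1: 1[foll,b=5,-]
e3 deliver 1→2: 2[lead,b=5,-]
e4 propose(2,'q'): ·
e5 deliver 2→0: 0[foll,b=5,-]
e6 deliver 0→2: ·
e7 deliver 2→0: 0[foll,b=5,q]
e8 deliver 1→2: ·
e9 crash(1): 1[✗foll,b=5,-]
e10 recover(1): 1[foll,b=5,-]
e11 propose(1,'x'): ·
e12 deliver 1→2: ·
e13 deliver 2→1: 1[foll,b=5,q]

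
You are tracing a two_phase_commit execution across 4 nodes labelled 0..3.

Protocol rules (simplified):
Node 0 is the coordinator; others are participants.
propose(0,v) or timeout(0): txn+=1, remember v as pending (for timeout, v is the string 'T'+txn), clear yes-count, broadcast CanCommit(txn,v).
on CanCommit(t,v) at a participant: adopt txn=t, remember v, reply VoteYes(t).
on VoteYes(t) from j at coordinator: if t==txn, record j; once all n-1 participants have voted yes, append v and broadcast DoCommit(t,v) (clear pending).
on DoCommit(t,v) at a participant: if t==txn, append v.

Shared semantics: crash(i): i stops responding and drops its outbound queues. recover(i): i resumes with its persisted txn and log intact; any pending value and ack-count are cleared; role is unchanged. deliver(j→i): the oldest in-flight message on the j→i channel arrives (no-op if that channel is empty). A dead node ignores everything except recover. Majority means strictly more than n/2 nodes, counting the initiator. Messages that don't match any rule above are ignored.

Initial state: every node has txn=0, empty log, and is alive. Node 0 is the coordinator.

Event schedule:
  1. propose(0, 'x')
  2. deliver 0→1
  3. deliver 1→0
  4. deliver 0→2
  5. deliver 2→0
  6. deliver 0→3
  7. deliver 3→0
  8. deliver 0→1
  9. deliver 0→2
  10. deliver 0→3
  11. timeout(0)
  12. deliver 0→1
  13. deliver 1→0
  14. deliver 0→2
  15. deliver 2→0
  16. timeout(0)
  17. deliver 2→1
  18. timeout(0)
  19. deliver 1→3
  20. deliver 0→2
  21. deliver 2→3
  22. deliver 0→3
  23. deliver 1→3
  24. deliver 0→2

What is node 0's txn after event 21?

4

1. propose(0,'x'):  <0:coor t1 ->
2. deliver 0→1:  <1:part t1 ->
3. deliver 1→0:  nop
4. deliver 0→2:  <2:part t1 ->
5. deliver 2→0:  nop
6. deliver 0→3:  <3:part t1 ->
7. deliver 3→0:  <0:coor t1 x>
8. deliver 0→1:  <1:part t1 x>
9. deliver 0→2:  <2:part t1 x>
10. deliver 0→3:  <3:part t1 x>
11. timeout(0):  <0:coor t2 x>
12. deliver 0→1:  <1:part t2 x>
13. deliver 1→0:  nop
14. deliver 0→2:  <2:part t2 x>
15. deliver 2→0:  nop
16. timeout(0):  <0:coor t3 x>
17. deliver 2→1:  nop
18. timeout(0):  <0:coor t4 x>
19. deliver 1→3:  nop
20. deliver 0→2:  <2:part t3 x>
21. deliver 2→3:  nop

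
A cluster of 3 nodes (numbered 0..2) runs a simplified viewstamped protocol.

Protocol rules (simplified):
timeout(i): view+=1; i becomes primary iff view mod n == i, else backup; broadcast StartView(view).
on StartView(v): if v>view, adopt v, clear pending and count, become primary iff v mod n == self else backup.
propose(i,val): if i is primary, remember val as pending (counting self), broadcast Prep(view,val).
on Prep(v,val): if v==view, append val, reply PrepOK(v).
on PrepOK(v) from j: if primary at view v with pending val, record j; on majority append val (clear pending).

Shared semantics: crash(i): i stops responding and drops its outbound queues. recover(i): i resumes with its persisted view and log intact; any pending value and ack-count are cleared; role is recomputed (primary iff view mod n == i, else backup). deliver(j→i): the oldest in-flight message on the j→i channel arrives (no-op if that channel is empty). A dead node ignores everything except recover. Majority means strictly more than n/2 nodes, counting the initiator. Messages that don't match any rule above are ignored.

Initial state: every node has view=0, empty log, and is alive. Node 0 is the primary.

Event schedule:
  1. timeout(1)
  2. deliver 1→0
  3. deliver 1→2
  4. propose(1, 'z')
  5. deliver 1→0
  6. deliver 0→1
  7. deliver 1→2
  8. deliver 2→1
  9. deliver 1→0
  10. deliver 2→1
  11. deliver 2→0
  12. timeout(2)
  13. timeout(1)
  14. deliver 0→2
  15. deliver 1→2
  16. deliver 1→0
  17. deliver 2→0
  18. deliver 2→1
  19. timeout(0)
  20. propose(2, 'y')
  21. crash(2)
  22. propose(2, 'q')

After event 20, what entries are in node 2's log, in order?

after 1 — timeout(1): n1:prim/v1/[-]
after 2 — deliver 1→0: n0:back/v1/[-]
after 3 — deliver 1→2: n2:back/v1/[-]
after 4 — propose(1,'z'): ·
after 5 — deliver 1→0: n0:back/v1/[z]
after 6 — deliver 0→1: n1:prim/v1/[z]
after 7 — deliver 1→2: n2:back/v1/[z]
after 8 — deliver 2→1: ·
after 9 — deliver 1→0: ·
after 10 — deliver 2→1: ·
after 11 — deliver 2→0: ·
after 12 — timeout(2): n2:prim/v2/[z]
after 13 — timeout(1): n1:back/v2/[z]
after 14 — deliver 0→2: ·
after 15 — deliver 1→2: ·
after 16 — deliver 1→0: n0:back/v2/[z]
after 17 — deliver 2→0: ·
after 18 — deliver 2→1: ·
after 19 — timeout(0): n0:prim/v3/[z]
after 20 — propose(2,'y'): ·

z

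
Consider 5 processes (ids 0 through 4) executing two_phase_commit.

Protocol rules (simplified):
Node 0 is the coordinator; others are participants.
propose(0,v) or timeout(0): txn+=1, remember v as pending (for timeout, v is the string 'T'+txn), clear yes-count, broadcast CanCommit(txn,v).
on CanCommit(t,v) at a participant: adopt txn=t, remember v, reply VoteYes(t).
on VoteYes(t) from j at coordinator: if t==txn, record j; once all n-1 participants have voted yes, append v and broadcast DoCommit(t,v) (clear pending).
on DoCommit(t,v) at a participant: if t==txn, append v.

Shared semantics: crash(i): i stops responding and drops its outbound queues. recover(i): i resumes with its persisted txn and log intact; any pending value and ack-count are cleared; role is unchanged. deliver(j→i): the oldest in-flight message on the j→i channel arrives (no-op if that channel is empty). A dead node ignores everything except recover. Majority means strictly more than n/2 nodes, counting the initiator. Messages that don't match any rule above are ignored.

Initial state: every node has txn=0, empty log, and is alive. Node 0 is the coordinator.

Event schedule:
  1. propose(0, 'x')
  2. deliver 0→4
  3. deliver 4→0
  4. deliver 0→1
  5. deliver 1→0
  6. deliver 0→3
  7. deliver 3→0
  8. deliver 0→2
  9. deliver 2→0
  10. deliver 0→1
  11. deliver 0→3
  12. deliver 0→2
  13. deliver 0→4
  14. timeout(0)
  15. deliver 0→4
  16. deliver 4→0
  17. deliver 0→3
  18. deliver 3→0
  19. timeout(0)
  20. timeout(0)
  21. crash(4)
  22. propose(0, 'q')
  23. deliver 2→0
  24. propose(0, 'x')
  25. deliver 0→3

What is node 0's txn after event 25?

6

step 1 propose(0,'x'): 0={coor,t=1,log=-}
step 2 deliver 0→4: 4={part,t=1,log=-}
step 3 deliver 4→0: —
step 4 deliver 0→1: 1={part,t=1,log=-}
step 5 deliver 1→0: —
step 6 deliver 0→3: 3={part,t=1,log=-}
step 7 deliver 3→0: —
step 8 deliver 0→2: 2={part,t=1,log=-}
step 9 deliver 2→0: 0={coor,t=1,log=x}
step 10 deliver 0→1: 1={part,t=1,log=x}
step 11 deliver 0→3: 3={part,t=1,log=x}
step 12 deliver 0→2: 2={part,t=1,log=x}
step 13 deliver 0→4: 4={part,t=1,log=x}
step 14 timeout(0): 0={coor,t=2,log=x}
step 15 deliver 0→4: 4={part,t=2,log=x}
step 16 deliver 4→0: —
step 17 deliver 0→3: 3={part,t=2,log=x}
step 18 deliver 3→0: —
step 19 timeout(0): 0={coor,t=3,log=x}
step 20 timeout(0): 0={coor,t=4,log=x}
step 21 crash(4): 4={✗part,t=2,log=x}
step 22 propose(0,'q'): 0={coor,t=5,log=x}
step 23 deliver 2→0: —
step 24 propose(0,'x'): 0={coor,t=6,log=x}
step 25 deliver 0→3: 3={part,t=3,log=x}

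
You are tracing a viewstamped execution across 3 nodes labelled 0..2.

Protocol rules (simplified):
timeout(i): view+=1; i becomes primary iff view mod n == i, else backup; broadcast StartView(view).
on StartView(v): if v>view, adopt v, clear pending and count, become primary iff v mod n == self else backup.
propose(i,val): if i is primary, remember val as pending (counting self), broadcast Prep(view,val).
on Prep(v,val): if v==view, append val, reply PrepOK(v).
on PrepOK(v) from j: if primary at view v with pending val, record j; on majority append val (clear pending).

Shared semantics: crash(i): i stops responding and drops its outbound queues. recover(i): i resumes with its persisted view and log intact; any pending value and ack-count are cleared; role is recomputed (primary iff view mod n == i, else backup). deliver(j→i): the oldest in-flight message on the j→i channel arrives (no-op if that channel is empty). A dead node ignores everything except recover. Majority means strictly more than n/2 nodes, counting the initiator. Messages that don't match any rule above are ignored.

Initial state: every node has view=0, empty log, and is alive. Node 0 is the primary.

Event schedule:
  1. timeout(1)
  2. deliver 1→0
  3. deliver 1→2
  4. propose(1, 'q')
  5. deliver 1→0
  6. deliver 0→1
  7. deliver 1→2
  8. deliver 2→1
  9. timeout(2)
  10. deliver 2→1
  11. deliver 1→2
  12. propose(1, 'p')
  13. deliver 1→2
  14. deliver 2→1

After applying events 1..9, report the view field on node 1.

after 1 — timeout(1): n1:prim/v1/[-]
after 2 — deliver 1→0: n0:back/v1/[-]
after 3 — deliver 1→2: n2:back/v1/[-]
after 4 — propose(1,'q'): ·
after 5 — deliver 1→0: n0:back/v1/[q]
after 6 — deliver 0→1: n1:prim/v1/[q]
after 7 — deliver 1→2: n2:back/v1/[q]
after 8 — deliver 2→1: ·
after 9 — timeout(2): n2:prim/v2/[q]

1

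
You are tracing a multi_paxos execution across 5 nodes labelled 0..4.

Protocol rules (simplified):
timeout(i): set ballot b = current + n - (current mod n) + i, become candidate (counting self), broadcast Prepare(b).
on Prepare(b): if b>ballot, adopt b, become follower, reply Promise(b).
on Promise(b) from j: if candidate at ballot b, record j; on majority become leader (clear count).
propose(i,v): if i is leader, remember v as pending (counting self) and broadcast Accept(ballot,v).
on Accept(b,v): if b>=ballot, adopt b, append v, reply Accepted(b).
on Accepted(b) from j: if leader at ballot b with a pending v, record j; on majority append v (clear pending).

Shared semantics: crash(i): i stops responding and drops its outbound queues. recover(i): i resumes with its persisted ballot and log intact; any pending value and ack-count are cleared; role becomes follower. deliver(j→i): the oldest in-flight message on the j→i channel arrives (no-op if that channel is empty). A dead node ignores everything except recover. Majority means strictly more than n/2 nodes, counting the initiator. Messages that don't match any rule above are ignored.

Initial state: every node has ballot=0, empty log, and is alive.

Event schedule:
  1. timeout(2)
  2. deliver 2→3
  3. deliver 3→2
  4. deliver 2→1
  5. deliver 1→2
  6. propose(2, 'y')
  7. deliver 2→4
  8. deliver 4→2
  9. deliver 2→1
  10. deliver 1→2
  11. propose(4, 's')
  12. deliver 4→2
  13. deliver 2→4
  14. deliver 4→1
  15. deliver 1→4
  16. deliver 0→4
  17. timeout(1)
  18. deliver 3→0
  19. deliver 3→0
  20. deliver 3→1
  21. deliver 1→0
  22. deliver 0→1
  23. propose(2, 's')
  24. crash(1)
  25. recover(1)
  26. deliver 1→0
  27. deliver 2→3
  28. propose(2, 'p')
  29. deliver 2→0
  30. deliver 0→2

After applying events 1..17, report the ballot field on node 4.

7

step 1 timeout(2): 2={cand,b=7,log=-}
step 2 deliver 2→3: 3={foll,b=7,log=-}
step 3 deliver 3→2: —
step 4 deliver 2→1: 1={foll,b=7,log=-}
step 5 deliver 1→2: 2={lead,b=7,log=-}
step 6 propose(2,'y'): —
step 7 deliver 2→4: 4={foll,b=7,log=-}
step 8 deliver 4→2: —
step 9 deliver 2→1: 1={foll,b=7,log=y}
step 10 deliver 1→2: —
step 11 propose(4,'s'): —
step 12 deliver 4→2: —
step 13 deliver 2→4: 4={foll,b=7,log=y}
step 14 deliver 4→1: —
step 15 deliver 1→4: —
step 16 deliver 0→4: —
step 17 timeout(1): 1={cand,b=11,log=y}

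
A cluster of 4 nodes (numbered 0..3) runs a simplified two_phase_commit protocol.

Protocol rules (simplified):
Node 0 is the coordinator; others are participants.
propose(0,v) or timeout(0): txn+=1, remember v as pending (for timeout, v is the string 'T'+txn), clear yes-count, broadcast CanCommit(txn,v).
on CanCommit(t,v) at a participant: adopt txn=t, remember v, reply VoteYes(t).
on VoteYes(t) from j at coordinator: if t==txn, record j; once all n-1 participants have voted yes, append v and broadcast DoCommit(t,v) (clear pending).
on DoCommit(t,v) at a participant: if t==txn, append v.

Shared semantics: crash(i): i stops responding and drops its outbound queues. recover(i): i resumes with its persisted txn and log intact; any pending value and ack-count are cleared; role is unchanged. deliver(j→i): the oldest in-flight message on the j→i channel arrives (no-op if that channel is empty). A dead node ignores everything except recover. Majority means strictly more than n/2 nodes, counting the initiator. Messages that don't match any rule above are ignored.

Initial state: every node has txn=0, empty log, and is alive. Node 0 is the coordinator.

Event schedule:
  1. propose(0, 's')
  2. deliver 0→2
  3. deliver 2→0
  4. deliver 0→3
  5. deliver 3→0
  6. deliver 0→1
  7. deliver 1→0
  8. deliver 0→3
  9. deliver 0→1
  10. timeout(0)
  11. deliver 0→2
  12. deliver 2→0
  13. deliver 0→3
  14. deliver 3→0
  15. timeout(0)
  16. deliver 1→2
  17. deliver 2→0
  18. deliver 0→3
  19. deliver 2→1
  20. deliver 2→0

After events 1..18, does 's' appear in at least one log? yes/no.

1. propose(0,'s'):  <0:coor t1 ->
2. deliver 0→2:  <2:part t1 ->
3. deliver 2→0:  nop
4. deliver 0→3:  <3:part t1 ->
5. deliver 3→0:  nop
6. deliver 0→1:  <1:part t1 ->
7. deliver 1→0:  <0:coor t1 s>
8. deliver 0→3:  <3:part t1 s>
9. deliver 0→1:  <1:part t1 s>
10. timeout(0):  <0:coor t2 s>
11. deliver 0→2:  <2:part t1 s>
12. deliver 2→0:  nop
13. deliver 0→3:  <3:part t2 s>
14. deliver 3→0:  nop
15. timeout(0):  <0:coor t3 s>
16. deliver 1→2:  nop
17. deliver 2→0:  nop
18. deliver 0→3:  <3:part t3 s>

yes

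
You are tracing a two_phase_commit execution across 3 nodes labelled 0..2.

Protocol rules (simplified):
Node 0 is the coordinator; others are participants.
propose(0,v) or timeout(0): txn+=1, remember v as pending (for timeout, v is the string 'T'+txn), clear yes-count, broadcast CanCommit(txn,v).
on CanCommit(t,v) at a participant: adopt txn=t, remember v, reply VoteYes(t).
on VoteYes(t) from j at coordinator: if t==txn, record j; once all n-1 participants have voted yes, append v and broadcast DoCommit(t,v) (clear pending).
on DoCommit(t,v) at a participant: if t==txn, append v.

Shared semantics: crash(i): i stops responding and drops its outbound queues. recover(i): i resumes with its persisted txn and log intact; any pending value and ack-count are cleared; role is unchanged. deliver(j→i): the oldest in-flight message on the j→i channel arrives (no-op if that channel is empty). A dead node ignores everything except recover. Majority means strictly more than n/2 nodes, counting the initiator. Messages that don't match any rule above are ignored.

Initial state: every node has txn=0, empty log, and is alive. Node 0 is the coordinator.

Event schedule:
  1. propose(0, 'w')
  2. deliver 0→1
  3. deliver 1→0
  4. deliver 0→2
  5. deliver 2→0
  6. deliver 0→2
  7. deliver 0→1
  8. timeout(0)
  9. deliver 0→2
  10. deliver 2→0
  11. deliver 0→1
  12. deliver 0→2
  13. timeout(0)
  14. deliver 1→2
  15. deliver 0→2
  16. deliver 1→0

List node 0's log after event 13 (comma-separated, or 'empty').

w

after 1 — propose(0,'w'): n0:coor/t1/[-]
after 2 — deliver 0→1: n1:part/t1/[-]
after 3 — deliver 1→0: ·
after 4 — deliver 0→2: n2:part/t1/[-]
after 5 — deliver 2→0: n0:coor/t1/[w]
after 6 — deliver 0→2: n2:part/t1/[w]
after 7 — deliver 0→1: n1:part/t1/[w]
after 8 — timeout(0): n0:coor/t2/[w]
after 9 — deliver 0→2: n2:part/t2/[w]
after 10 — deliver 2→0: ·
after 11 — deliver 0→1: n1:part/t2/[w]
after 12 — deliver 0→2: ·
after 13 — timeout(0): n0:coor/t3/[w]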